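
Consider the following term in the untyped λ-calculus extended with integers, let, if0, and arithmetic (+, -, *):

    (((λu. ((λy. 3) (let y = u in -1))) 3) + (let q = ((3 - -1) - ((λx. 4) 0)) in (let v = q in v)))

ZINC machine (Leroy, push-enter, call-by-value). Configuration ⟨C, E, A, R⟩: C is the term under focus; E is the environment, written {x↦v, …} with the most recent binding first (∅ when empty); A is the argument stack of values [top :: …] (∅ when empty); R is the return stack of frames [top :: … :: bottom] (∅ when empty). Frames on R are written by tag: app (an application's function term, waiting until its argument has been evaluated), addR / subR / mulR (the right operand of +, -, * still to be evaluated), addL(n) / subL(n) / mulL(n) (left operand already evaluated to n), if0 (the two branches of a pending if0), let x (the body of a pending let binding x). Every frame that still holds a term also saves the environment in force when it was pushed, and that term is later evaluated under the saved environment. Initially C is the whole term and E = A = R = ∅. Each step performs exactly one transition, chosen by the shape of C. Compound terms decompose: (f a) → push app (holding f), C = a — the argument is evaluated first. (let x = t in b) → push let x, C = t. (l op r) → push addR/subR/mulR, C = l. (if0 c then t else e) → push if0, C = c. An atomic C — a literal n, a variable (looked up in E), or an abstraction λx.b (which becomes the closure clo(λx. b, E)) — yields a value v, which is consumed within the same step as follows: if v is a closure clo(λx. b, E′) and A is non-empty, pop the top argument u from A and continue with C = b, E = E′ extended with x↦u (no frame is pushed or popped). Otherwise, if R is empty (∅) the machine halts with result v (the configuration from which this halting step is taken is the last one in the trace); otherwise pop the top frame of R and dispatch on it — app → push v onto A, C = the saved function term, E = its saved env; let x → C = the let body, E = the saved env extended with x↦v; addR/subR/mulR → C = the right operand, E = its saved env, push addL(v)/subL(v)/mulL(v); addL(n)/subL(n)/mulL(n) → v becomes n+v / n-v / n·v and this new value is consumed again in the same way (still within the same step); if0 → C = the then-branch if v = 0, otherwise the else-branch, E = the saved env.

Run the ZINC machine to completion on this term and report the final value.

Answer: 3

Derivation:
t=0: ⟨C=(((λu. ((λy. 3) (let y = u in -1))) 3) + (let q = ((3 - -1) - ((λx. 4) 0)) in (let v = q in v))); E=∅; A=∅; R=∅⟩
t=1: ⟨C=((λu. ((λy. 3) (let y = u in -1))) 3); E=∅; A=∅; R=[addR]⟩
t=2: ⟨C=3; E=∅; A=∅; R=[app :: addR]⟩
t=3: ⟨C=(λu. ((λy. 3) (let y = u in -1))); E=∅; A=[3]; R=[addR]⟩
t=4: ⟨C=((λy. 3) (let y = u in -1)); E={u↦3}; A=∅; R=[addR]⟩
t=5: ⟨C=(let y = u in -1); E={u↦3}; A=∅; R=[app :: addR]⟩
t=6: ⟨C=u; E={u↦3}; A=∅; R=[let y :: app :: addR]⟩
t=7: ⟨C=-1; E={y↦3, u↦3}; A=∅; R=[app :: addR]⟩
t=8: ⟨C=(λy. 3); E={u↦3}; A=[-1]; R=[addR]⟩
t=9: ⟨C=3; E={y↦-1, u↦3}; A=∅; R=[addR]⟩
t=10: ⟨C=(let q = ((3 - -1) - ((λx. 4) 0)) in (let v = q in v)); E=∅; A=∅; R=[addL(3)]⟩
t=11: ⟨C=((3 - -1) - ((λx. 4) 0)); E=∅; A=∅; R=[let q :: addL(3)]⟩
t=12: ⟨C=(3 - -1); E=∅; A=∅; R=[subR :: let q :: addL(3)]⟩
t=13: ⟨C=3; E=∅; A=∅; R=[subR :: subR :: let q :: addL(3)]⟩
t=14: ⟨C=-1; E=∅; A=∅; R=[subL(3) :: subR :: let q :: addL(3)]⟩
t=15: ⟨C=((λx. 4) 0); E=∅; A=∅; R=[subL(4) :: let q :: addL(3)]⟩
t=16: ⟨C=0; E=∅; A=∅; R=[app :: subL(4) :: let q :: addL(3)]⟩
t=17: ⟨C=(λx. 4); E=∅; A=[0]; R=[subL(4) :: let q :: addL(3)]⟩
t=18: ⟨C=4; E={x↦0}; A=∅; R=[subL(4) :: let q :: addL(3)]⟩
t=19: ⟨C=(let v = q in v); E={q↦0}; A=∅; R=[addL(3)]⟩
t=20: ⟨C=q; E={q↦0}; A=∅; R=[let v :: addL(3)]⟩
t=21: ⟨C=v; E={v↦0, q↦0}; A=∅; R=[addL(3)]⟩
→ final value 3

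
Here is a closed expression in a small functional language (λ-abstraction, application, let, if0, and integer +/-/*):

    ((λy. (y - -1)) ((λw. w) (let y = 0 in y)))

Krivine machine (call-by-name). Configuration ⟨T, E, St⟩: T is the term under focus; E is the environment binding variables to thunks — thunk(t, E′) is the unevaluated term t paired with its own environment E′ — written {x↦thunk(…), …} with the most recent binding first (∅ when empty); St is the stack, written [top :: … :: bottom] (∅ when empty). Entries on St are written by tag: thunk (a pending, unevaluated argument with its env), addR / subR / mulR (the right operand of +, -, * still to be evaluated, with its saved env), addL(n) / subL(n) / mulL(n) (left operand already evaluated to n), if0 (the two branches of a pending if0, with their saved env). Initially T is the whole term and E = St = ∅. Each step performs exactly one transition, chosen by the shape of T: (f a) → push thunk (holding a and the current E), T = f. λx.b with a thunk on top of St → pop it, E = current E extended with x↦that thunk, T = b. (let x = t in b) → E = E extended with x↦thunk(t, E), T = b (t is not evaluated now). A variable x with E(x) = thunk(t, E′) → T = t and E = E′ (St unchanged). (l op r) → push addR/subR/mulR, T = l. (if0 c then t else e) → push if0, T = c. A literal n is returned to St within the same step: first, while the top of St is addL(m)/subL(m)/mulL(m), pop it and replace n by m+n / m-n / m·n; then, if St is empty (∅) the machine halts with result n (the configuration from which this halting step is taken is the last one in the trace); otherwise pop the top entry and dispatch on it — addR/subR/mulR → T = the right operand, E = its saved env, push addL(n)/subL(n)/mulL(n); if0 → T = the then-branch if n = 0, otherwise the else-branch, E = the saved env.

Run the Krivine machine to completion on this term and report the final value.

t=0: <T=((λy. (y - -1)) ((λw. w) (let y = 0 in y))), E=∅, St=∅>
t=1: <T=(λy. (y - -1)), E=∅, St=[thunk]>
t=2: <T=(y - -1), E={y↦thunk(((λw. w) (let y = 0 in y)), ∅)}, St=∅>
t=3: <T=y, E={y↦thunk(((λw. w) (let y = 0 in y)), ∅)}, St=[subR]>
t=4: <T=((λw. w) (let y = 0 in y)), E=∅, St=[subR]>
t=5: <T=(λw. w), E=∅, St=[thunk :: subR]>
t=6: <T=w, E={w↦thunk((let y = 0 in y), ∅)}, St=[subR]>
t=7: <T=(let y = 0 in y), E=∅, St=[subR]>
t=8: <T=y, E={y↦thunk(0, ∅)}, St=[subR]>
t=9: <T=0, E=∅, St=[subR]>
t=10: <T=-1, E={y↦thunk(((λw. w) (let y = 0 in y)), ∅)}, St=[subL(0)]>
→ final value 1

Answer: 1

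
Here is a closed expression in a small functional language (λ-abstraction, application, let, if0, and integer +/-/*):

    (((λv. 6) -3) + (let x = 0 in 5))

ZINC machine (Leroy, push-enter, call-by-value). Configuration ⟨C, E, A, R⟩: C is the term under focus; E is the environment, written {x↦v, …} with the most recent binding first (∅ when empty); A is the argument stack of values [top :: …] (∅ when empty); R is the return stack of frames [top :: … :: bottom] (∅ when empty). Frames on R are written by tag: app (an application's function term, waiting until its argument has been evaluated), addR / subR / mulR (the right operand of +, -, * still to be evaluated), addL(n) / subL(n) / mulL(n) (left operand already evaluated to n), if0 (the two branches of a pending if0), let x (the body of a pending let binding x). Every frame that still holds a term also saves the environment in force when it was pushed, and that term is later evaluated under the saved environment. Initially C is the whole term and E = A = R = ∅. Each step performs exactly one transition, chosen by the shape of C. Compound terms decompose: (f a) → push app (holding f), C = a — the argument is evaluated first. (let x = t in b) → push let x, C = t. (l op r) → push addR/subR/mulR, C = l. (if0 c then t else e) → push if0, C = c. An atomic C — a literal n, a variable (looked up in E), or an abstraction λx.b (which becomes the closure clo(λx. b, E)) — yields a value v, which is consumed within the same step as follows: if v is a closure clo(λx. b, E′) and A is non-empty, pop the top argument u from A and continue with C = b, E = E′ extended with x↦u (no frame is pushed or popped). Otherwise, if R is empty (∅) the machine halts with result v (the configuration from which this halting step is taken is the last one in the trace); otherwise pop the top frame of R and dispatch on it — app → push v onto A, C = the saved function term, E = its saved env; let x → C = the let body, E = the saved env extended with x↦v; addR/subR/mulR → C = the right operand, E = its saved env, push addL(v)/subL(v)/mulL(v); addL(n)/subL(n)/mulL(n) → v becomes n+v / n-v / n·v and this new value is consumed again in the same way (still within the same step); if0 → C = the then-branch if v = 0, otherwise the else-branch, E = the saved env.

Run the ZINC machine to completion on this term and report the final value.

0. ⟨C=(((λv. 6) -3) + (let x = 0 in 5)); E=∅; A=∅; R=∅⟩
1. ⟨C=((λv. 6) -3); E=∅; A=∅; R=[addR]⟩
2. ⟨C=-3; E=∅; A=∅; R=[app :: addR]⟩
3. ⟨C=(λv. 6); E=∅; A=[-3]; R=[addR]⟩
4. ⟨C=6; E={v↦-3}; A=∅; R=[addR]⟩
5. ⟨C=(let x = 0 in 5); E=∅; A=∅; R=[addL(6)]⟩
6. ⟨C=0; E=∅; A=∅; R=[let x :: addL(6)]⟩
7. ⟨C=5; E={x↦0}; A=∅; R=[addL(6)]⟩
→ final value 11

Answer: 11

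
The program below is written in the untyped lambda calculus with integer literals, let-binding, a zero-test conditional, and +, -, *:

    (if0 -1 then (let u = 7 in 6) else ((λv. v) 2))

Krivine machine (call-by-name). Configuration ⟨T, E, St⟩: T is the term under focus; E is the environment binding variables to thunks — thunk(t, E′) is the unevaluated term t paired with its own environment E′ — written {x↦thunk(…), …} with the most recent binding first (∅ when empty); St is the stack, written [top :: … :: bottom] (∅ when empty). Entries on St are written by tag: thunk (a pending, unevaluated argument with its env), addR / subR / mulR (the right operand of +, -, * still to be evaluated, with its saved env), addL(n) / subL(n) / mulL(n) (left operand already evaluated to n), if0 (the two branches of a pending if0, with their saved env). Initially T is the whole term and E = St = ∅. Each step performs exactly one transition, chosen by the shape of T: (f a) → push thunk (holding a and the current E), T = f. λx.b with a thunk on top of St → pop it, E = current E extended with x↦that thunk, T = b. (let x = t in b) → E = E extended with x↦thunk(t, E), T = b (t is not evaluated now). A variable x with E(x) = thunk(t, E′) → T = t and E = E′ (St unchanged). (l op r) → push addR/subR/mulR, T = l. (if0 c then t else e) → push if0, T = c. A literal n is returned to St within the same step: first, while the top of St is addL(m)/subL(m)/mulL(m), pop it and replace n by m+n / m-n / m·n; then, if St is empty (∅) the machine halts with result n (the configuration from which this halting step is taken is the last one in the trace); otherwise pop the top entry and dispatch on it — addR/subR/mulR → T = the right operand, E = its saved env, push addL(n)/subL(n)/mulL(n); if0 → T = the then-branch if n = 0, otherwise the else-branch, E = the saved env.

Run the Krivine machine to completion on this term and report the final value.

step 0: ⟨T=(if0 -1 then (let u = 7 in 6) else ((λv. v) 2)); E=∅; St=∅⟩
step 1: ⟨T=-1; E=∅; St=[if0]⟩
step 2: ⟨T=((λv. v) 2); E=∅; St=∅⟩
step 3: ⟨T=(λv. v); E=∅; St=[thunk]⟩
step 4: ⟨T=v; E={v↦thunk(2, ∅)}; St=∅⟩
step 5: ⟨T=2; E=∅; St=∅⟩
→ final value 2

Answer: 2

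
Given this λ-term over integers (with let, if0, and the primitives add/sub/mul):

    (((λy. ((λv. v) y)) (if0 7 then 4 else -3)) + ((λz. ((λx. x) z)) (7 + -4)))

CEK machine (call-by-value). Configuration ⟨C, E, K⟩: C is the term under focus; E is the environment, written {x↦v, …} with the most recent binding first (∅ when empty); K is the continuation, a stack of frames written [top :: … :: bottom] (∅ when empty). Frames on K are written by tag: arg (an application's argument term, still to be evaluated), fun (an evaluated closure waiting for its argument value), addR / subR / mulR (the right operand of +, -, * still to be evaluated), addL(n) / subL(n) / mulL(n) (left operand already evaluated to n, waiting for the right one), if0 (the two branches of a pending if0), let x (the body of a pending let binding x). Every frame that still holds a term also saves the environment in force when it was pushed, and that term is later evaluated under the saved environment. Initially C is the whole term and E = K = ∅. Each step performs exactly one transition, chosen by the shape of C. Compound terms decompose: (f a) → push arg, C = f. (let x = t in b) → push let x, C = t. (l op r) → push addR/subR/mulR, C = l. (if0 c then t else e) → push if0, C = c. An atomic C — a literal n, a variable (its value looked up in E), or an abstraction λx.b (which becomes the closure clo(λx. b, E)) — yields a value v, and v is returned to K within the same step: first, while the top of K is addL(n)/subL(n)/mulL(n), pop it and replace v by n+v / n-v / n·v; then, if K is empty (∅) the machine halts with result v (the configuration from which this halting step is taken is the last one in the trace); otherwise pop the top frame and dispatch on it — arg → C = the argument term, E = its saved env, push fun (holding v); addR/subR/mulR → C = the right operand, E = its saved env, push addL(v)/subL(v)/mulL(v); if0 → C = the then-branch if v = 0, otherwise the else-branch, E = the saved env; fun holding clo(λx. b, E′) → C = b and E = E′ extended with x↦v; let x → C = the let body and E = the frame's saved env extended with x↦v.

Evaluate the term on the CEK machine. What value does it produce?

Answer: 0

Machine steps:
[0] <C=(((λy. ((λv. v) y)) (if0 7 then 4 else -3)) + ((λz. ((λx. x) z)) (7 + -4))), E=∅, K=∅>
[1] <C=((λy. ((λv. v) y)) (if0 7 then 4 else -3)), E=∅, K=[addR]>
[2] <C=(λy. ((λv. v) y)), E=∅, K=[arg :: addR]>
[3] <C=(if0 7 then 4 else -3), E=∅, K=[fun :: addR]>
[4] <C=7, E=∅, K=[if0 :: fun :: addR]>
[5] <C=-3, E=∅, K=[fun :: addR]>
[6] <C=((λv. v) y), E={y↦-3}, K=[addR]>
[7] <C=(λv. v), E={y↦-3}, K=[arg :: addR]>
[8] <C=y, E={y↦-3}, K=[fun :: addR]>
[9] <C=v, E={v↦-3, y↦-3}, K=[addR]>
[10] <C=((λz. ((λx. x) z)) (7 + -4)), E=∅, K=[addL(-3)]>
[11] <C=(λz. ((λx. x) z)), E=∅, K=[arg :: addL(-3)]>
[12] <C=(7 + -4), E=∅, K=[fun :: addL(-3)]>
[13] <C=7, E=∅, K=[addR :: fun :: addL(-3)]>
[14] <C=-4, E=∅, K=[addL(7) :: fun :: addL(-3)]>
[15] <C=((λx. x) z), E={z↦3}, K=[addL(-3)]>
[16] <C=(λx. x), E={z↦3}, K=[arg :: addL(-3)]>
[17] <C=z, E={z↦3}, K=[fun :: addL(-3)]>
[18] <C=x, E={x↦3, z↦3}, K=[addL(-3)]>
→ final value 0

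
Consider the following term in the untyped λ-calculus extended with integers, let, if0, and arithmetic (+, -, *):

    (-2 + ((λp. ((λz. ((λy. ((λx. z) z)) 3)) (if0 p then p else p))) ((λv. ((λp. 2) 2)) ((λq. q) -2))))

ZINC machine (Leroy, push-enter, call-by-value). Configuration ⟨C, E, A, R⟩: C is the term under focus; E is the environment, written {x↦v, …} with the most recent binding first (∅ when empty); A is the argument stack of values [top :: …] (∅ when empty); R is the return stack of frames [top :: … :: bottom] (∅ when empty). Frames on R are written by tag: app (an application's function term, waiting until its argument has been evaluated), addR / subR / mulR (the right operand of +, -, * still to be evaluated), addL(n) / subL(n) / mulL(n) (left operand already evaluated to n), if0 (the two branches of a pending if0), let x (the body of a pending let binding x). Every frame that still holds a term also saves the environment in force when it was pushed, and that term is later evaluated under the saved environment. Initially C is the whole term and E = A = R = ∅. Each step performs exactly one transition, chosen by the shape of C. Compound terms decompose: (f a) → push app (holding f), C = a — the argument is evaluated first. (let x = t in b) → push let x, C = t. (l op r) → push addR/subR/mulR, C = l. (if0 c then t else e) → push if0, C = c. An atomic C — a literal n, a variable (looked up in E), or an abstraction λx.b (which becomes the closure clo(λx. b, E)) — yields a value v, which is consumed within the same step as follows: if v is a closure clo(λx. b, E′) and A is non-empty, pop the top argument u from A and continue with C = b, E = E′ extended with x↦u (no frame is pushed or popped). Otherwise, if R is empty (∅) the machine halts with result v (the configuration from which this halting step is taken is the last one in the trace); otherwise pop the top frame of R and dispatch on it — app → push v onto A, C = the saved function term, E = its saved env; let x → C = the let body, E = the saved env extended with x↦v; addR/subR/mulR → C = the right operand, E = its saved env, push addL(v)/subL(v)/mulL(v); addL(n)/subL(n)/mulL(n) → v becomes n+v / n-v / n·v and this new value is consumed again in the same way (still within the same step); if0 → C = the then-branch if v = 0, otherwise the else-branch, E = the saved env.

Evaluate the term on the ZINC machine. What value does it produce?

Answer: 0

Machine steps:
t=0: <C=(-2 + ((λp. ((λz. ((λy. ((λx. z) z)) 3)) (if0 p then p else p))) ((λv. ((λp. 2) 2)) ((λq. q) -2)))), E=∅, A=∅, R=∅>
t=1: <C=-2, E=∅, A=∅, R=[addR]>
t=2: <C=((λp. ((λz. ((λy. ((λx. z) z)) 3)) (if0 p then p else p))) ((λv. ((λp. 2) 2)) ((λq. q) -2))), E=∅, A=∅, R=[addL(-2)]>
t=3: <C=((λv. ((λp. 2) 2)) ((λq. q) -2)), E=∅, A=∅, R=[app :: addL(-2)]>
t=4: <C=((λq. q) -2), E=∅, A=∅, R=[app :: app :: addL(-2)]>
t=5: <C=-2, E=∅, A=∅, R=[app :: app :: app :: addL(-2)]>
t=6: <C=(λq. q), E=∅, A=[-2], R=[app :: app :: addL(-2)]>
t=7: <C=q, E={q↦-2}, A=∅, R=[app :: app :: addL(-2)]>
t=8: <C=(λv. ((λp. 2) 2)), E=∅, A=[-2], R=[app :: addL(-2)]>
t=9: <C=((λp. 2) 2), E={v↦-2}, A=∅, R=[app :: addL(-2)]>
t=10: <C=2, E={v↦-2}, A=∅, R=[app :: app :: addL(-2)]>
t=11: <C=(λp. 2), E={v↦-2}, A=[2], R=[app :: addL(-2)]>
t=12: <C=2, E={p↦2, v↦-2}, A=∅, R=[app :: addL(-2)]>
t=13: <C=(λp. ((λz. ((λy. ((λx. z) z)) 3)) (if0 p then p else p))), E=∅, A=[2], R=[addL(-2)]>
t=14: <C=((λz. ((λy. ((λx. z) z)) 3)) (if0 p then p else p)), E={p↦2}, A=∅, R=[addL(-2)]>
t=15: <C=(if0 p then p else p), E={p↦2}, A=∅, R=[app :: addL(-2)]>
t=16: <C=p, E={p↦2}, A=∅, R=[if0 :: app :: addL(-2)]>
t=17: <C=p, E={p↦2}, A=∅, R=[app :: addL(-2)]>
t=18: <C=(λz. ((λy. ((λx. z) z)) 3)), E={p↦2}, A=[2], R=[addL(-2)]>
t=19: <C=((λy. ((λx. z) z)) 3), E={z↦2, p↦2}, A=∅, R=[addL(-2)]>
t=20: <C=3, E={z↦2, p↦2}, A=∅, R=[app :: addL(-2)]>
t=21: <C=(λy. ((λx. z) z)), E={z↦2, p↦2}, A=[3], R=[addL(-2)]>
t=22: <C=((λx. z) z), E={y↦3, z↦2, p↦2}, A=∅, R=[addL(-2)]>
t=23: <C=z, E={y↦3, z↦2, p↦2}, A=∅, R=[app :: addL(-2)]>
t=24: <C=(λx. z), E={y↦3, z↦2, p↦2}, A=[2], R=[addL(-2)]>
t=25: <C=z, E={x↦2, y↦3, z↦2, p↦2}, A=∅, R=[addL(-2)]>
→ final value 0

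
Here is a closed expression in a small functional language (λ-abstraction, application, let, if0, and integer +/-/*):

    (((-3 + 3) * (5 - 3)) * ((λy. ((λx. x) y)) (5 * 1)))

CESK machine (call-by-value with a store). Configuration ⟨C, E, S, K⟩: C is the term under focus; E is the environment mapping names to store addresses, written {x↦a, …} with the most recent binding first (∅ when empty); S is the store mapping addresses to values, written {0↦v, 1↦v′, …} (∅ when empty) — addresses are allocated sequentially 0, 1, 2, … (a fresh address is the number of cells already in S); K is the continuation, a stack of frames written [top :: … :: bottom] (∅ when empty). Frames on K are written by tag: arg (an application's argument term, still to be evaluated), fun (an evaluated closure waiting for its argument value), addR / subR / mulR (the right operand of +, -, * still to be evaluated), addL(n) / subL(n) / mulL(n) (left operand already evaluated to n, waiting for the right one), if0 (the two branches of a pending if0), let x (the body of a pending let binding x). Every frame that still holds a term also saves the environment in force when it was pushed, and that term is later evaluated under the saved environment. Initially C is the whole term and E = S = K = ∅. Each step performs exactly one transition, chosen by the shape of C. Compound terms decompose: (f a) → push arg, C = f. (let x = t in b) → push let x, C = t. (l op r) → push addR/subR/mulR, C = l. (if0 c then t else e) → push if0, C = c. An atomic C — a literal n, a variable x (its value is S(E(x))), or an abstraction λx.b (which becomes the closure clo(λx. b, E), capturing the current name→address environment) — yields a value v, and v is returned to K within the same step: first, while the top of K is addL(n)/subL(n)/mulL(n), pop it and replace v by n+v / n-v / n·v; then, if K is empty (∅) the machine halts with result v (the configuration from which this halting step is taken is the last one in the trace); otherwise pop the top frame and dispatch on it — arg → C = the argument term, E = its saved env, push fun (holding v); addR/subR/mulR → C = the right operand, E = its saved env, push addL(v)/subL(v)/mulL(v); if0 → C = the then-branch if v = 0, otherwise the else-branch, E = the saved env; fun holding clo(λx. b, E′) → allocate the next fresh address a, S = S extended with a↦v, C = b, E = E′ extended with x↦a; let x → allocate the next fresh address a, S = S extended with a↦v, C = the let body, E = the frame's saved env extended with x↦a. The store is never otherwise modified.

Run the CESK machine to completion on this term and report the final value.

t=0: [C=(((-3 + 3) * (5 - 3)) * ((λy. ((λx. x) y)) (5 * 1))) | E=∅ | S=∅ | K=∅]
t=1: [C=((-3 + 3) * (5 - 3)) | E=∅ | S=∅ | K=[mulR]]
t=2: [C=(-3 + 3) | E=∅ | S=∅ | K=[mulR :: mulR]]
t=3: [C=-3 | E=∅ | S=∅ | K=[addR :: mulR :: mulR]]
t=4: [C=3 | E=∅ | S=∅ | K=[addL(-3) :: mulR :: mulR]]
t=5: [C=(5 - 3) | E=∅ | S=∅ | K=[mulL(0) :: mulR]]
t=6: [C=5 | E=∅ | S=∅ | K=[subR :: mulL(0) :: mulR]]
t=7: [C=3 | E=∅ | S=∅ | K=[subL(5) :: mulL(0) :: mulR]]
t=8: [C=((λy. ((λx. x) y)) (5 * 1)) | E=∅ | S=∅ | K=[mulL(0)]]
t=9: [C=(λy. ((λx. x) y)) | E=∅ | S=∅ | K=[arg :: mulL(0)]]
t=10: [C=(5 * 1) | E=∅ | S=∅ | K=[fun :: mulL(0)]]
t=11: [C=5 | E=∅ | S=∅ | K=[mulR :: fun :: mulL(0)]]
t=12: [C=1 | E=∅ | S=∅ | K=[mulL(5) :: fun :: mulL(0)]]
t=13: [C=((λx. x) y) | E={y↦0} | S={0↦5} | K=[mulL(0)]]
t=14: [C=(λx. x) | E={y↦0} | S={0↦5} | K=[arg :: mulL(0)]]
t=15: [C=y | E={y↦0} | S={0↦5} | K=[fun :: mulL(0)]]
t=16: [C=x | E={x↦1, y↦0} | S={0↦5, 1↦5} | K=[mulL(0)]]
→ final value 0

Answer: 0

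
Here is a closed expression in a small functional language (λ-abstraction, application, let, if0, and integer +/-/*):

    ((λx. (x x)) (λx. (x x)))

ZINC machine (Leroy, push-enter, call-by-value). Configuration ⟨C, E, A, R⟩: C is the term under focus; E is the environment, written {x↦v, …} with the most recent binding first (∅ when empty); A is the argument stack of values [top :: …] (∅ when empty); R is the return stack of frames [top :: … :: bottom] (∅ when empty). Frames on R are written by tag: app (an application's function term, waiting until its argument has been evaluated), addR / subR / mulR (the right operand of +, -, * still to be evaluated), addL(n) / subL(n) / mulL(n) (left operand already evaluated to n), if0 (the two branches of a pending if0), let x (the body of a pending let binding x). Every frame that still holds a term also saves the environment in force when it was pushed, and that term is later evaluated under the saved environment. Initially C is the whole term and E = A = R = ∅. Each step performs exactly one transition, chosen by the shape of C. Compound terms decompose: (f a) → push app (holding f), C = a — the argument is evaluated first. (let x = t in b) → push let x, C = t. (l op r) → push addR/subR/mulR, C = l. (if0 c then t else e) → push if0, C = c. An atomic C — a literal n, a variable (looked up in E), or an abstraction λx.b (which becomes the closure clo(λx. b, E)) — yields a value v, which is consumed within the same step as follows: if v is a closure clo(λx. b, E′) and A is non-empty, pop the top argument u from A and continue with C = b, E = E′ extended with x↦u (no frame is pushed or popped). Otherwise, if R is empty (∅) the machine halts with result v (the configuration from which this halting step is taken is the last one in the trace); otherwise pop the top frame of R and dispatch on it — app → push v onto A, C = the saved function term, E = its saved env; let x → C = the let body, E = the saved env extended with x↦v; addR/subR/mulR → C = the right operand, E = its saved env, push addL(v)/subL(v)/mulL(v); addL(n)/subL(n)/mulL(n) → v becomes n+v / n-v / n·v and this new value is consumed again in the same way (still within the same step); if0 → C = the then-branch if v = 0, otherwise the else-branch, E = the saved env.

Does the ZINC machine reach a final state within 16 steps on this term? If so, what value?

Answer: DIVERGES (no final state within 16 steps)

Machine steps:
step 0: <C=((λx. (x x)) (λx. (x x))), E=∅, A=∅, R=∅>
step 1: <C=(λx. (x x)), E=∅, A=∅, R=[app]>
step 2: <C=(λx. (x x)), E=∅, A=[clo(λx. (x x), ∅)], R=∅>
step 3: <C=(x x), E={x↦clo(λx. (x x), ∅)}, A=∅, R=∅>
step 4: <C=x, E={x↦clo(λx. (x x), ∅)}, A=∅, R=[app]>
step 5: <C=x, E={x↦clo(λx. (x x), ∅)}, A=[clo(λx. (x x), ∅)], R=∅>
… configuration repeats with period 3 (steps 3–5 recur indefinitely) …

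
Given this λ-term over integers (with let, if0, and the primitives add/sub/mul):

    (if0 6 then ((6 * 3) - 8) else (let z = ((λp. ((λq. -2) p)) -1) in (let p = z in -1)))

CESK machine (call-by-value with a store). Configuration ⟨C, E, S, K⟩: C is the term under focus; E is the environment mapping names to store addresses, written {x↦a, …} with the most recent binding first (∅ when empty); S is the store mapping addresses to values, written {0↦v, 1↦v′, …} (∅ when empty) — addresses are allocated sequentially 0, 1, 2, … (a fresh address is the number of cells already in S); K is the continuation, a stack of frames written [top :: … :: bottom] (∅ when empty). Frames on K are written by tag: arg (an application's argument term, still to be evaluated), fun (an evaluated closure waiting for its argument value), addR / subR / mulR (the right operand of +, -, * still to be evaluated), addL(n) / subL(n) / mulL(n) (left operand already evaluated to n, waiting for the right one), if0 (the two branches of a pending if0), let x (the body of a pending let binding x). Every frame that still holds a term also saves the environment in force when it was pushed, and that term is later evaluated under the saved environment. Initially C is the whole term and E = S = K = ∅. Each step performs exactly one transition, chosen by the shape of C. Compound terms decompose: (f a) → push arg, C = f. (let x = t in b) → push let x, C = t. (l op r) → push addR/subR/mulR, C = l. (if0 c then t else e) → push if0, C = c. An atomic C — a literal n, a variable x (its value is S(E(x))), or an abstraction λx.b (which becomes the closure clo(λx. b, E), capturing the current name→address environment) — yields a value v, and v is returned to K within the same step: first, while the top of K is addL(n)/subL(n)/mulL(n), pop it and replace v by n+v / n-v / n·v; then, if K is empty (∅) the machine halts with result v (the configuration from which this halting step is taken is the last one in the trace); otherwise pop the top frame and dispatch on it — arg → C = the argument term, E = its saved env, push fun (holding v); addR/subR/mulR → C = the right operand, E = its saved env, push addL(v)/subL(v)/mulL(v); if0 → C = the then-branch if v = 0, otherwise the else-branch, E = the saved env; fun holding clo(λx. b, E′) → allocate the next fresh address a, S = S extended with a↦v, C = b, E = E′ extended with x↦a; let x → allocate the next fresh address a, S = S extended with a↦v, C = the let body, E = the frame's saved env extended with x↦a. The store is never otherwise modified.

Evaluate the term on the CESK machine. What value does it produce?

Answer: -1

Derivation:
0. <C=(if0 6 then ((6 * 3) - 8) else (let z = ((λp. ((λq. -2) p)) -1) in (let p = z in -1))), E=∅, S=∅, K=∅>
1. <C=6, E=∅, S=∅, K=[if0]>
2. <C=(let z = ((λp. ((λq. -2) p)) -1) in (let p = z in -1)), E=∅, S=∅, K=∅>
3. <C=((λp. ((λq. -2) p)) -1), E=∅, S=∅, K=[let z]>
4. <C=(λp. ((λq. -2) p)), E=∅, S=∅, K=[arg :: let z]>
5. <C=-1, E=∅, S=∅, K=[fun :: let z]>
6. <C=((λq. -2) p), E={p↦0}, S={0↦-1}, K=[let z]>
7. <C=(λq. -2), E={p↦0}, S={0↦-1}, K=[arg :: let z]>
8. <C=p, E={p↦0}, S={0↦-1}, K=[fun :: let z]>
9. <C=-2, E={q↦1, p↦0}, S={0↦-1, 1↦-1}, K=[let z]>
10. <C=(let p = z in -1), E={z↦2}, S={0↦-1, 1↦-1, 2↦-2}, K=∅>
11. <C=z, E={z↦2}, S={0↦-1, 1↦-1, 2↦-2}, K=[let p]>
12. <C=-1, E={p↦3, z↦2}, S={0↦-1, 1↦-1, 2↦-2, 3↦-2}, K=∅>
→ final value -1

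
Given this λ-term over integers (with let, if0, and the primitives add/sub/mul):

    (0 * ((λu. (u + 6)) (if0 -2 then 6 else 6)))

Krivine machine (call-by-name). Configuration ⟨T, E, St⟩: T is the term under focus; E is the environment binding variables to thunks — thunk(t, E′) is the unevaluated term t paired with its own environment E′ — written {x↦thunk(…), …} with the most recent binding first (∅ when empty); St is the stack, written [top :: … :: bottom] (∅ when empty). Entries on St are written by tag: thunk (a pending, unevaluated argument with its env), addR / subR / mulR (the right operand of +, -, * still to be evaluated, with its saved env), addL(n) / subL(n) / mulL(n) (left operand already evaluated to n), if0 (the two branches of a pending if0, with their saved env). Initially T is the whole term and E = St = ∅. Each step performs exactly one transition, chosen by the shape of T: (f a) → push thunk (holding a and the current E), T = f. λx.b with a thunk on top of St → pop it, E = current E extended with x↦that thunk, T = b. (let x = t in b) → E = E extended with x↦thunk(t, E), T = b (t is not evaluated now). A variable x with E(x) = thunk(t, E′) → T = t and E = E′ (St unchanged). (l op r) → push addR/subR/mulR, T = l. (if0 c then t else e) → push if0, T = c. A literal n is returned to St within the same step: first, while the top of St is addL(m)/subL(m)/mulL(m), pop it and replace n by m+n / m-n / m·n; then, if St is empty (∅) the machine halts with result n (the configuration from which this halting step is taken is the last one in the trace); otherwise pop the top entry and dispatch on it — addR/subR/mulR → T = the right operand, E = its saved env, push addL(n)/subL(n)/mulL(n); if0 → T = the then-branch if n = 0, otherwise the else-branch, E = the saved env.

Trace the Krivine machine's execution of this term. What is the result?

step 0: <T=(0 * ((λu. (u + 6)) (if0 -2 then 6 else 6))), E=∅, St=∅>
step 1: <T=0, E=∅, St=[mulR]>
step 2: <T=((λu. (u + 6)) (if0 -2 then 6 else 6)), E=∅, St=[mulL(0)]>
step 3: <T=(λu. (u + 6)), E=∅, St=[thunk :: mulL(0)]>
step 4: <T=(u + 6), E={u↦thunk((if0 -2 then 6 else 6), ∅)}, St=[mulL(0)]>
step 5: <T=u, E={u↦thunk((if0 -2 then 6 else 6), ∅)}, St=[addR :: mulL(0)]>
step 6: <T=(if0 -2 then 6 else 6), E=∅, St=[addR :: mulL(0)]>
step 7: <T=-2, E=∅, St=[if0 :: addR :: mulL(0)]>
step 8: <T=6, E=∅, St=[addR :: mulL(0)]>
step 9: <T=6, E={u↦thunk((if0 -2 then 6 else 6), ∅)}, St=[addL(6) :: mulL(0)]>
→ final value 0

Answer: 0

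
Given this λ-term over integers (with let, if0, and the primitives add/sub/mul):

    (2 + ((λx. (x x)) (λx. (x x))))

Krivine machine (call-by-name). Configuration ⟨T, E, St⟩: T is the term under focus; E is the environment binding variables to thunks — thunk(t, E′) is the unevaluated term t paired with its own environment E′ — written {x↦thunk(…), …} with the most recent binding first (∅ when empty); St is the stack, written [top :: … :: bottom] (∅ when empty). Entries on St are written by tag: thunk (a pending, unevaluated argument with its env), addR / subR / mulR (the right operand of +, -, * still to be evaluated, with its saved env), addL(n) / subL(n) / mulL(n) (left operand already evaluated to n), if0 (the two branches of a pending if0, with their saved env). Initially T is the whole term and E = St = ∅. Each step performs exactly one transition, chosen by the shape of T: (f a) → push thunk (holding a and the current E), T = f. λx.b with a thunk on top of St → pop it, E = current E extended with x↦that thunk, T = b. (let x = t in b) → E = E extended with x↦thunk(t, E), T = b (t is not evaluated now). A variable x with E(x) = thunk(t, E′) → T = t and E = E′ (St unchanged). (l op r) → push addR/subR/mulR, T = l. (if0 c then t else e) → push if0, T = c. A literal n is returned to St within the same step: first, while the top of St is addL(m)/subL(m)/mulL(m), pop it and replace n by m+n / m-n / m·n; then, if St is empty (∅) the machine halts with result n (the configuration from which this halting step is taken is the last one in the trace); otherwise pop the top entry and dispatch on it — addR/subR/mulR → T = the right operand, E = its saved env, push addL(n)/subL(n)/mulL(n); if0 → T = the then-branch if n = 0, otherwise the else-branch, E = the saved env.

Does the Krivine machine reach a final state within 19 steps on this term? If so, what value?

Answer: DIVERGES (no final state within 19 steps)

Derivation:
0. ⟨T=(2 + ((λx. (x x)) (λx. (x x)))); E=∅; St=∅⟩
1. ⟨T=2; E=∅; St=[addR]⟩
2. ⟨T=((λx. (x x)) (λx. (x x))); E=∅; St=[addL(2)]⟩
3. ⟨T=(λx. (x x)); E=∅; St=[thunk :: addL(2)]⟩
4. ⟨T=(x x); E={x↦thunk((λx. (x x)), ∅)}; St=[addL(2)]⟩
5. ⟨T=x; E={x↦thunk((λx. (x x)), ∅)}; St=[thunk :: addL(2)]⟩
6. ⟨T=(λx. (x x)); E=∅; St=[thunk :: addL(2)]⟩
7. ⟨T=(x x); E={x↦thunk(x, {x↦thunk((λx. (x x)), ∅)})}; St=[addL(2)]⟩
8. ⟨T=x; E={x↦thunk(x, {x↦thunk((λx. (x x)), ∅)})}; St=[thunk :: addL(2)]⟩
9. ⟨T=x; E={x↦thunk((λx. (x x)), ∅)}; St=[thunk :: addL(2)]⟩
10. ⟨T=(λx. (x x)); E=∅; St=[thunk :: addL(2)]⟩
11. ⟨T=(x x); E={x↦thunk(x, {x↦thunk(x, {x↦thunk((λx. (x x)), ∅)})})}; St=[addL(2)]⟩
12. ⟨T=x; E={x↦thunk(x, {x↦thunk(x, {x↦thunk((λx. (x x)), ∅)})})}; St=[thunk :: addL(2)]⟩
13. ⟨T=x; E={x↦thunk(x, {x↦thunk((λx. (x x)), ∅)})}; St=[thunk :: addL(2)]⟩
14. ⟨T=x; E={x↦thunk((λx. (x x)), ∅)}; St=[thunk :: addL(2)]⟩
15. ⟨T=(λx. (x x)); E=∅; St=[thunk :: addL(2)]⟩
16. ⟨T=(x x); E={x↦thunk(x, {x↦thunk(x, {x↦thunk(x, {x↦thunk((λx. (x x)), ∅)})})})}; St=[addL(2)]⟩
17. ⟨T=x; E={x↦thunk(x, {x↦thunk(x, {x↦thunk(x, {x↦thunk((λx. (x x)), ∅)})})})}; St=[thunk :: addL(2)]⟩
18. ⟨T=x; E={x↦thunk(x, {x↦thunk(x, {x↦thunk((λx. (x x)), ∅)})})}; St=[thunk :: addL(2)]⟩
19. ⟨T=x; E={x↦thunk(x, {x↦thunk((λx. (x x)), ∅)})}; St=[thunk :: addL(2)]⟩
→ 19 transitions taken and the configuration is still not final: no result within 19 steps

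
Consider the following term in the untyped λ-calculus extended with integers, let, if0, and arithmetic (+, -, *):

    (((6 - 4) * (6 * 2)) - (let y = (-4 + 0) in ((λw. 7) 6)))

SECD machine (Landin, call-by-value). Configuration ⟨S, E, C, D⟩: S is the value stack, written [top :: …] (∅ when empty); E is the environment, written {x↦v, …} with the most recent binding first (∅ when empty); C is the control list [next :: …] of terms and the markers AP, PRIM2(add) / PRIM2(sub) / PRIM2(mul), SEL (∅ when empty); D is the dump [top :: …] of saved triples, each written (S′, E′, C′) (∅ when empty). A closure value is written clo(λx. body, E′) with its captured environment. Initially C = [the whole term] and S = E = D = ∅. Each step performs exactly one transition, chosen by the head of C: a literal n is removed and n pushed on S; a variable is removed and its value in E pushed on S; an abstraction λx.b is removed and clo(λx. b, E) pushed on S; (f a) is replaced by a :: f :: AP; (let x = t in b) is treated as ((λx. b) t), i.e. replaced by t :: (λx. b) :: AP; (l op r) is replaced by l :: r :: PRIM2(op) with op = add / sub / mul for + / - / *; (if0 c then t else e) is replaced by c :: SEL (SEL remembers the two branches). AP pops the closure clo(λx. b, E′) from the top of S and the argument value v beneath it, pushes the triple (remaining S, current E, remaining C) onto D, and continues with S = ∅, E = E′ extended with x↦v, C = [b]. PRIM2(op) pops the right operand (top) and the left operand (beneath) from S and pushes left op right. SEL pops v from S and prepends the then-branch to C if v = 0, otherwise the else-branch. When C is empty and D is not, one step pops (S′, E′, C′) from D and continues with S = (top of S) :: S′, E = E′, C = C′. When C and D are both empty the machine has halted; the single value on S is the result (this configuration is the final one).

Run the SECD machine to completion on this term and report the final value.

Answer: 17

Derivation:
0. [S=∅ | E=∅ | C=[(((6 - 4) * (6 * 2)) - (let y = (-4 + 0) in ((λw. 7) 6)))] | D=∅]
1. [S=∅ | E=∅ | C=[((6 - 4) * (6 * 2)) :: (let y = (-4 + 0) in ((λw. 7) 6)) :: PRIM2(sub)] | D=∅]
2. [S=∅ | E=∅ | C=[(6 - 4) :: (6 * 2) :: PRIM2(mul) :: (let y = (-4 + 0) in ((λw. 7) 6)) :: PRIM2(sub)] | D=∅]
3. [S=∅ | E=∅ | C=[6 :: 4 :: PRIM2(sub) :: (6 * 2) :: PRIM2(mul) :: (let y = (-4 + 0) in ((λw. 7) 6)) :: PRIM2(sub)] | D=∅]
4. [S=[6] | E=∅ | C=[4 :: PRIM2(sub) :: (6 * 2) :: PRIM2(mul) :: (let y = (-4 + 0) in ((λw. 7) 6)) :: PRIM2(sub)] | D=∅]
5. [S=[4 :: 6] | E=∅ | C=[PRIM2(sub) :: (6 * 2) :: PRIM2(mul) :: (let y = (-4 + 0) in ((λw. 7) 6)) :: PRIM2(sub)] | D=∅]
6. [S=[2] | E=∅ | C=[(6 * 2) :: PRIM2(mul) :: (let y = (-4 + 0) in ((λw. 7) 6)) :: PRIM2(sub)] | D=∅]
7. [S=[2] | E=∅ | C=[6 :: 2 :: PRIM2(mul) :: PRIM2(mul) :: (let y = (-4 + 0) in ((λw. 7) 6)) :: PRIM2(sub)] | D=∅]
8. [S=[6 :: 2] | E=∅ | C=[2 :: PRIM2(mul) :: PRIM2(mul) :: (let y = (-4 + 0) in ((λw. 7) 6)) :: PRIM2(sub)] | D=∅]
9. [S=[2 :: 6 :: 2] | E=∅ | C=[PRIM2(mul) :: PRIM2(mul) :: (let y = (-4 + 0) in ((λw. 7) 6)) :: PRIM2(sub)] | D=∅]
10. [S=[12 :: 2] | E=∅ | C=[PRIM2(mul) :: (let y = (-4 + 0) in ((λw. 7) 6)) :: PRIM2(sub)] | D=∅]
11. [S=[24] | E=∅ | C=[(let y = (-4 + 0) in ((λw. 7) 6)) :: PRIM2(sub)] | D=∅]
12. [S=[24] | E=∅ | C=[(-4 + 0) :: (λy. ((λw. 7) 6)) :: AP :: PRIM2(sub)] | D=∅]
13. [S=[24] | E=∅ | C=[-4 :: 0 :: PRIM2(add) :: (λy. ((λw. 7) 6)) :: AP :: PRIM2(sub)] | D=∅]
14. [S=[-4 :: 24] | E=∅ | C=[0 :: PRIM2(add) :: (λy. ((λw. 7) 6)) :: AP :: PRIM2(sub)] | D=∅]
15. [S=[0 :: -4 :: 24] | E=∅ | C=[PRIM2(add) :: (λy. ((λw. 7) 6)) :: AP :: PRIM2(sub)] | D=∅]
16. [S=[-4 :: 24] | E=∅ | C=[(λy. ((λw. 7) 6)) :: AP :: PRIM2(sub)] | D=∅]
17. [S=[clo(λy. ((λw. 7) 6), ∅) :: -4 :: 24] | E=∅ | C=[AP :: PRIM2(sub)] | D=∅]
18. [S=∅ | E={y↦-4} | C=[((λw. 7) 6)] | D=[([24], ∅, [PRIM2(sub)])]]
19. [S=∅ | E={y↦-4} | C=[6 :: (λw. 7) :: AP] | D=[([24], ∅, [PRIM2(sub)])]]
20. [S=[6] | E={y↦-4} | C=[(λw. 7) :: AP] | D=[([24], ∅, [PRIM2(sub)])]]
21. [S=[clo(λw. 7, {y↦-4}) :: 6] | E={y↦-4} | C=[AP] | D=[([24], ∅, [PRIM2(sub)])]]
22. [S=∅ | E={w↦6, y↦-4} | C=[7] | D=[(∅, {y↦-4}, ∅) :: ([24], ∅, [PRIM2(sub)])]]
23. [S=[7] | E={w↦6, y↦-4} | C=∅ | D=[(∅, {y↦-4}, ∅) :: ([24], ∅, [PRIM2(sub)])]]
24. [S=[7] | E={y↦-4} | C=∅ | D=[([24], ∅, [PRIM2(sub)])]]
25. [S=[7 :: 24] | E=∅ | C=[PRIM2(sub)] | D=∅]
26. [S=[17] | E=∅ | C=∅ | D=∅]
→ final value 17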